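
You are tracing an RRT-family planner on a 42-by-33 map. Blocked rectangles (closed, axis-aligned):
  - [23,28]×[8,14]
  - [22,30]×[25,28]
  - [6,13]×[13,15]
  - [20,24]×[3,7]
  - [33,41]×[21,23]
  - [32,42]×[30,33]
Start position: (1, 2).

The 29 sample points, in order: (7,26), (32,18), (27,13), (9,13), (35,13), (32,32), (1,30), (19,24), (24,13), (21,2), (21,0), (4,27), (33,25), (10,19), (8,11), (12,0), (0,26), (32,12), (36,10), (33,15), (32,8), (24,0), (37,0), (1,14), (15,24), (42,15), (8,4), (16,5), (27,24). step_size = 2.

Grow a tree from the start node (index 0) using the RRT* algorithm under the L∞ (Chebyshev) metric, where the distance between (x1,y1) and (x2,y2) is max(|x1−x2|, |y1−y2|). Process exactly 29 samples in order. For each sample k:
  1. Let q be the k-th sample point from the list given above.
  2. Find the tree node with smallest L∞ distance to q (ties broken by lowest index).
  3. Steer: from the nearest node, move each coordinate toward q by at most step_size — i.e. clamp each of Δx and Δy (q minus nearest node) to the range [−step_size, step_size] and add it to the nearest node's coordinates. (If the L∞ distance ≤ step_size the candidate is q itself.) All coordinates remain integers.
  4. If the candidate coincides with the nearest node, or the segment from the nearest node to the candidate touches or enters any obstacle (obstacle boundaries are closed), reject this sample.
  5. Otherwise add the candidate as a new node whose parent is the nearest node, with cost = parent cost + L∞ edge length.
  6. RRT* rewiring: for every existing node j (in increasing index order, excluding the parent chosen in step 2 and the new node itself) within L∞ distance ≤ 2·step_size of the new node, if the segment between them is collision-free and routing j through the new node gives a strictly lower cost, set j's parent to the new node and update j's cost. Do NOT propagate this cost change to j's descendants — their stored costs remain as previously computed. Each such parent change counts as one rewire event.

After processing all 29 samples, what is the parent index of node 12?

1. q=(7,26) nearest=0 d=24 new=(3,4) → add node 1 parent=0 cost=2
2. q=(32,18) nearest=1 d=29 new=(5,6) → add node 2 parent=1 cost=4
3. q=(27,13) nearest=2 d=22 new=(7,8) → add node 3 parent=2 cost=6
4. q=(9,13) nearest=3 d=5 new=(9,10) → add node 4 parent=3 cost=8
5. q=(35,13) nearest=4 d=26 new=(11,12) → add node 5 parent=4 cost=10
6. q=(32,32) nearest=5 d=21 new=(13,14) → blocked by [6,13]×[13,15], reject
7. q=(1,30) nearest=5 d=18 new=(9,14) → blocked by [6,13]×[13,15], reject
8. q=(19,24) nearest=5 d=12 new=(13,14) → blocked by [6,13]×[13,15], reject
9. q=(24,13) nearest=5 d=13 new=(13,13) → blocked by [6,13]×[13,15], reject
10. q=(21,2) nearest=5 d=10 new=(13,10) → add node 6 parent=5 cost=12
11. q=(21,0) nearest=6 d=10 new=(15,8) → add node 7 parent=6 cost=14
12. q=(4,27) nearest=5 d=15 new=(9,14) → blocked by [6,13]×[13,15], reject
13. q=(33,25) nearest=7 d=18 new=(17,10) → add node 8 parent=7 cost=16
14. q=(10,19) nearest=5 d=7 new=(10,14) → blocked by [6,13]×[13,15], reject
15. q=(8,11) nearest=4 d=1 new=(8,11) → add node 9 parent=4 cost=9
16. q=(12,0) nearest=2 d=7 new=(7,4) → add node 10 parent=2 cost=6
17. q=(0,26) nearest=5 d=14 new=(9,14) → blocked by [6,13]×[13,15], reject
18. q=(32,12) nearest=8 d=15 new=(19,12) → add node 11 parent=8 cost=18
19. q=(36,10) nearest=11 d=17 new=(21,10) → add node 12 parent=11 cost=20
20. q=(33,15) nearest=12 d=12 new=(23,12) → blocked by [23,28]×[8,14], reject
21. q=(32,8) nearest=12 d=11 new=(23,8) → blocked by [23,28]×[8,14], reject
22. q=(24,0) nearest=7 d=9 new=(17,6) → add node 13 parent=7 cost=16
23. q=(37,0) nearest=12 d=16 new=(23,8) → blocked by [23,28]×[8,14], reject
24. q=(1,14) nearest=3 d=6 new=(5,10) → add node 14 parent=3 cost=8
25. q=(15,24) nearest=5 d=12 new=(13,14) → blocked by [6,13]×[13,15], reject
26. q=(42,15) nearest=12 d=21 new=(23,12) → blocked by [23,28]×[8,14], reject
27. q=(8,4) nearest=10 d=1 new=(8,4) → add node 15 parent=10 cost=7
28. q=(16,5) nearest=13 d=1 new=(16,5) → add node 16 parent=13 cost=17
29. q=(27,24) nearest=11 d=12 new=(21,14) → add node 17 parent=11 cost=20

Parent of node 12: 11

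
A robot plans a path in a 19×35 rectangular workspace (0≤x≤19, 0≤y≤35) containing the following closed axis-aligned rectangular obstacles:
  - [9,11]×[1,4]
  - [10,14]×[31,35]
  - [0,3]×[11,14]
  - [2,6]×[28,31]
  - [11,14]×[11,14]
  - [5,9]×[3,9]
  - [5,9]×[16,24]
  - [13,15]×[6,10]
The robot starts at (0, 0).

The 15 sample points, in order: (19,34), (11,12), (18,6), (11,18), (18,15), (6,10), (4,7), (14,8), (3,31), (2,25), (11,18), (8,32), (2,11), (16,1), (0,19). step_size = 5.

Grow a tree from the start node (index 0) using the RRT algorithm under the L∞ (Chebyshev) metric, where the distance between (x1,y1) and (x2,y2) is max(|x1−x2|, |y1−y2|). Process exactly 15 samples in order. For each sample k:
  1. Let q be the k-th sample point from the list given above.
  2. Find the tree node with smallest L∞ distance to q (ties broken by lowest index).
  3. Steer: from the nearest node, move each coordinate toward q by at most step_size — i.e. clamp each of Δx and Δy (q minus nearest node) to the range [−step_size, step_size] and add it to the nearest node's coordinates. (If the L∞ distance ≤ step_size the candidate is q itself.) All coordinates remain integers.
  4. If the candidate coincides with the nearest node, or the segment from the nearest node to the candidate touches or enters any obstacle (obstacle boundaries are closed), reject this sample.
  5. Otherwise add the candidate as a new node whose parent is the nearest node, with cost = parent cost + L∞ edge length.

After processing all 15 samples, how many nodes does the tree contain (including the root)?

Node count: 4

1. q=(19,34) nearest=0 d=34 new=(5,5) → blocked by [5,9]×[3,9], reject
2. q=(11,12) nearest=0 d=12 new=(5,5) → blocked by [5,9]×[3,9], reject
3. q=(18,6) nearest=0 d=18 new=(5,5) → blocked by [5,9]×[3,9], reject
4. q=(11,18) nearest=0 d=18 new=(5,5) → blocked by [5,9]×[3,9], reject
5. q=(18,15) nearest=0 d=18 new=(5,5) → blocked by [5,9]×[3,9], reject
6. q=(6,10) nearest=0 d=10 new=(5,5) → blocked by [5,9]×[3,9], reject
7. q=(4,7) nearest=0 d=7 new=(4,5) → add node 1 parent=0 cost=5
8. q=(14,8) nearest=1 d=10 new=(9,8) → blocked by [5,9]×[3,9], reject
9. q=(3,31) nearest=1 d=26 new=(3,10) → add node 2 parent=1 cost=10
10. q=(2,25) nearest=2 d=15 new=(2,15) → blocked by [0,3]×[11,14], reject
11. q=(11,18) nearest=2 d=8 new=(8,15) → add node 3 parent=2 cost=15
12. q=(8,32) nearest=3 d=17 new=(8,20) → blocked by [5,9]×[16,24], reject
13. q=(2,11) nearest=2 d=1 new=(2,11) → blocked by [0,3]×[11,14], reject
14. q=(16,1) nearest=1 d=12 new=(9,1) → blocked by [9,11]×[1,4], reject
15. q=(0,19) nearest=3 d=8 new=(3,19) → blocked by [5,9]×[16,24], reject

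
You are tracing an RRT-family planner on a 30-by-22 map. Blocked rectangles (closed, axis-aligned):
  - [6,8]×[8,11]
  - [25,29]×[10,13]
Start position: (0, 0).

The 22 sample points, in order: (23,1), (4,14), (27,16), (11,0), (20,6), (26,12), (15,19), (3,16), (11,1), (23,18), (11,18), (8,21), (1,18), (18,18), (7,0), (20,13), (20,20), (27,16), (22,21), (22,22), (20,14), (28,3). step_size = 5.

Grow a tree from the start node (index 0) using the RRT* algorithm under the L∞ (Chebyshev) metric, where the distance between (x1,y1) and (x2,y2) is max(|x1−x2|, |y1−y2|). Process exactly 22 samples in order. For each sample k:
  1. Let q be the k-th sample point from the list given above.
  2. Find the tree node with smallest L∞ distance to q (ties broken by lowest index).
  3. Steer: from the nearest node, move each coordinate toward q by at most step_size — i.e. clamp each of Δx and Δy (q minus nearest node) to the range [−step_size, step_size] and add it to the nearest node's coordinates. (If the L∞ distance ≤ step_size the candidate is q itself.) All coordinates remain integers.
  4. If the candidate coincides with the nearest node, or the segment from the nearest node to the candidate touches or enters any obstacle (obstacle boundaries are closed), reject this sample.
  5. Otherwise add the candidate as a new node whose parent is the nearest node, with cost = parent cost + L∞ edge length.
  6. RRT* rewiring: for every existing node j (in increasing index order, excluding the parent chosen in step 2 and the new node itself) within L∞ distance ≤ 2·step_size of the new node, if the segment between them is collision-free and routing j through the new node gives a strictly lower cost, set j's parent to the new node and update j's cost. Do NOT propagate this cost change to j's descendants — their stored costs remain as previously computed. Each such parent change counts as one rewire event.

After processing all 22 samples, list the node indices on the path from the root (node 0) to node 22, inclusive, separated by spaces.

Path: 0 1 3 5 6 22

1. q=(23,1) nearest=0 d=23 new=(5,1) → add node 1 parent=0 cost=5
2. q=(4,14) nearest=1 d=13 new=(4,6) → add node 2 parent=1 cost=10
3. q=(27,16) nearest=1 d=22 new=(10,6) → add node 3 parent=1 cost=10
4. q=(11,0) nearest=1 d=6 new=(10,0) → add node 4 parent=1 cost=10
5. q=(20,6) nearest=3 d=10 new=(15,6) → add node 5 parent=3 cost=15
6. q=(26,12) nearest=5 d=11 new=(20,11) → add node 6 parent=5 cost=20
7. q=(15,19) nearest=6 d=8 new=(15,16) → add node 7 parent=6 cost=25
8. q=(3,16) nearest=2 d=10 new=(3,11) → add node 8 parent=2 cost=15
9. q=(11,1) nearest=4 d=1 new=(11,1) → add node 9 parent=4 cost=11
10. q=(23,18) nearest=6 d=7 new=(23,16) → add node 10 parent=6 cost=25
11. q=(11,18) nearest=7 d=4 new=(11,18) → add node 11 parent=7 cost=29
12. q=(8,21) nearest=11 d=3 new=(8,21) → add node 12 parent=11 cost=32
13. q=(1,18) nearest=8 d=7 new=(1,16) → add node 13 parent=8 cost=20; rewire 12→13 (27<32)
14. q=(18,18) nearest=7 d=3 new=(18,18) → add node 14 parent=7 cost=28
15. q=(7,0) nearest=1 d=2 new=(7,0) → add node 15 parent=1 cost=7
16. q=(20,13) nearest=6 d=2 new=(20,13) → add node 16 parent=6 cost=22; rewire 14→16 (27<28)
17. q=(20,20) nearest=14 d=2 new=(20,20) → add node 17 parent=14 cost=29
18. q=(27,16) nearest=10 d=4 new=(27,16) → add node 18 parent=10 cost=29
19. q=(22,21) nearest=17 d=2 new=(22,21) → add node 19 parent=17 cost=31
20. q=(22,22) nearest=19 d=1 new=(22,22) → add node 20 parent=19 cost=32
21. q=(20,14) nearest=16 d=1 new=(20,14) → add node 21 parent=16 cost=23; rewire 19→21 (30<31); rewire 20→21 (31<32)
22. q=(28,3) nearest=6 d=8 new=(25,6) → add node 22 parent=6 cost=25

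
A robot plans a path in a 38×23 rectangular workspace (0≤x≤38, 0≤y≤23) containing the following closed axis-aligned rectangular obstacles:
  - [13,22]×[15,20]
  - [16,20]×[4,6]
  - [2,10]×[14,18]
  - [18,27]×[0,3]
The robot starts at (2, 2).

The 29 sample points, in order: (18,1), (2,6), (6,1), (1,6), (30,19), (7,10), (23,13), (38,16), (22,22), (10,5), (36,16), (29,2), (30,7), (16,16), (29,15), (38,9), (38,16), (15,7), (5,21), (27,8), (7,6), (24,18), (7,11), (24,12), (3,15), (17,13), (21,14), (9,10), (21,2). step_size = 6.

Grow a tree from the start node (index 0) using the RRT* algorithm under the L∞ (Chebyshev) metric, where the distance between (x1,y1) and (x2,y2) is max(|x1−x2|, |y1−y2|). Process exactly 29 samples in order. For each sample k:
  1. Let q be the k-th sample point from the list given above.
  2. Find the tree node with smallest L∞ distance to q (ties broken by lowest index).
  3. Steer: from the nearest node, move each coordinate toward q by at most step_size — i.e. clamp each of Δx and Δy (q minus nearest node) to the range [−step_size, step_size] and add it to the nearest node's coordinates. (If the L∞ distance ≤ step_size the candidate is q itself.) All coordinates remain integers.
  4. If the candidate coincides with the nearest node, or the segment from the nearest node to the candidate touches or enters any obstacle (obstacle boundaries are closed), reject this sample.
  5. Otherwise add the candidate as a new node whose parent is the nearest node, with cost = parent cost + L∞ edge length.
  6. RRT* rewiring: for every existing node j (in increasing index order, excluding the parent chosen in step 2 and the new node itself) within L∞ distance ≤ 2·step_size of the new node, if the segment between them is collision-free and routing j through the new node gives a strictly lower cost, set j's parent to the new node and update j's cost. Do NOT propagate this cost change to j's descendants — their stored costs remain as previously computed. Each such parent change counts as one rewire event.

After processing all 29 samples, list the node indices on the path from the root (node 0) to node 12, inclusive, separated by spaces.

Path: 0 1 5 7 12

1. q=(18,1) nearest=0 d=16 new=(8,1) → add node 1 parent=0 cost=6
2. q=(2,6) nearest=0 d=4 new=(2,6) → add node 2 parent=0 cost=4
3. q=(6,1) nearest=1 d=2 new=(6,1) → add node 3 parent=1 cost=8
4. q=(1,6) nearest=2 d=1 new=(1,6) → add node 4 parent=2 cost=5
5. q=(30,19) nearest=1 d=22 new=(14,7) → add node 5 parent=1 cost=12
6. q=(7,10) nearest=2 d=5 new=(7,10) → add node 6 parent=2 cost=9
7. q=(23,13) nearest=5 d=9 new=(20,13) → add node 7 parent=5 cost=18
8. q=(38,16) nearest=7 d=18 new=(26,16) → add node 8 parent=7 cost=24
9. q=(22,22) nearest=8 d=6 new=(22,22) → add node 9 parent=8 cost=30
10. q=(10,5) nearest=1 d=4 new=(10,5) → add node 10 parent=1 cost=10
11. q=(36,16) nearest=8 d=10 new=(32,16) → add node 11 parent=8 cost=30
12. q=(29,2) nearest=7 d=11 new=(26,7) → add node 12 parent=7 cost=24
13. q=(30,7) nearest=12 d=4 new=(30,7) → add node 13 parent=12 cost=28
14. q=(16,16) nearest=7 d=4 new=(16,16) → blocked by [13,22]×[15,20], reject
15. q=(29,15) nearest=8 d=3 new=(29,15) → add node 14 parent=8 cost=27
16. q=(38,9) nearest=11 d=7 new=(38,10) → add node 15 parent=11 cost=36
17. q=(38,16) nearest=11 d=6 new=(38,16) → add node 16 parent=11 cost=36
18. q=(15,7) nearest=5 d=1 new=(15,7) → add node 17 parent=5 cost=13
19. q=(5,21) nearest=6 d=11 new=(5,16) → blocked by [2,10]×[14,18], reject
20. q=(27,8) nearest=12 d=1 new=(27,8) → add node 18 parent=12 cost=25
21. q=(7,6) nearest=10 d=3 new=(7,6) → add node 19 parent=10 cost=13
22. q=(24,18) nearest=8 d=2 new=(24,18) → add node 20 parent=8 cost=26
23. q=(7,11) nearest=6 d=1 new=(7,11) → add node 21 parent=6 cost=10
24. q=(24,12) nearest=7 d=4 new=(24,12) → add node 22 parent=7 cost=22
25. q=(3,15) nearest=21 d=4 new=(3,15) → blocked by [2,10]×[14,18], reject
26. q=(17,13) nearest=7 d=3 new=(17,13) → add node 23 parent=7 cost=21
27. q=(21,14) nearest=7 d=1 new=(21,14) → add node 24 parent=7 cost=19
28. q=(9,10) nearest=6 d=2 new=(9,10) → add node 25 parent=6 cost=11; rewire 23→25 (19<21)
29. q=(21,2) nearest=12 d=5 new=(21,2) → blocked by [18,27]×[0,3], reject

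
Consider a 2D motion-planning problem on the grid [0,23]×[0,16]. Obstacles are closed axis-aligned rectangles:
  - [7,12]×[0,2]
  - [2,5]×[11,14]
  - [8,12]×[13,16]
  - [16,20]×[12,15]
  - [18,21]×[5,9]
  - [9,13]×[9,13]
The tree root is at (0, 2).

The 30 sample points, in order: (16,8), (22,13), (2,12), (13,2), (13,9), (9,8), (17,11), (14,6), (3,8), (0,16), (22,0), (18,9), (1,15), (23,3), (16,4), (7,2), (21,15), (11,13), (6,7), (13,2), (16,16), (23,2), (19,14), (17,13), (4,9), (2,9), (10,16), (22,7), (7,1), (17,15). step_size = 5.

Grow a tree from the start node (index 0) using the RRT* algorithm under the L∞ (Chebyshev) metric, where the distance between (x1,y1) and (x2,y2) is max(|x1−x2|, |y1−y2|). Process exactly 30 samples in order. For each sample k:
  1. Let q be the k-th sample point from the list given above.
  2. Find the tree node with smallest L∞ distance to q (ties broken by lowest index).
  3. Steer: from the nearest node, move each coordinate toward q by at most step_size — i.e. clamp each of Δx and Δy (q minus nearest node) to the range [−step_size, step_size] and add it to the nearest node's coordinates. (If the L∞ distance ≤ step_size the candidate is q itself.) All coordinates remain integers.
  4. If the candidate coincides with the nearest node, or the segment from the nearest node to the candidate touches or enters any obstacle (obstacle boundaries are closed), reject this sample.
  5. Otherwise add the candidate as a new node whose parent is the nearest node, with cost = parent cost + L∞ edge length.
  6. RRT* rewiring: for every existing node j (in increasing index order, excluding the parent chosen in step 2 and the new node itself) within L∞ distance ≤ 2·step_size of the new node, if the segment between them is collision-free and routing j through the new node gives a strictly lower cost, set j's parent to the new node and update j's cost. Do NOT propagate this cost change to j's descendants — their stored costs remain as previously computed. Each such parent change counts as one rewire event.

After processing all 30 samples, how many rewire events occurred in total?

Rewire events: 1

1. q=(16,8) nearest=0 d=16 new=(5,7) → add node 1 parent=0 cost=5
2. q=(22,13) nearest=1 d=17 new=(10,12) → blocked by [9,13]×[9,13], reject
3. q=(2,12) nearest=1 d=5 new=(2,12) → blocked by [2,5]×[11,14], reject
4. q=(13,2) nearest=1 d=8 new=(10,2) → blocked by [7,12]×[0,2], reject
5. q=(13,9) nearest=1 d=8 new=(10,9) → blocked by [9,13]×[9,13], reject
6. q=(9,8) nearest=1 d=4 new=(9,8) → add node 2 parent=1 cost=9
7. q=(17,11) nearest=2 d=8 new=(14,11) → blocked by [9,13]×[9,13], reject
8. q=(14,6) nearest=2 d=5 new=(14,6) → add node 3 parent=2 cost=14
9. q=(3,8) nearest=1 d=2 new=(3,8) → add node 4 parent=1 cost=7
10. q=(0,16) nearest=4 d=8 new=(0,13) → add node 5 parent=4 cost=12
11. q=(22,0) nearest=3 d=8 new=(19,1) → add node 6 parent=3 cost=19
12. q=(18,9) nearest=3 d=4 new=(18,9) → blocked by [18,21]×[5,9], reject
13. q=(1,15) nearest=5 d=2 new=(1,15) → add node 7 parent=5 cost=14
14. q=(23,3) nearest=6 d=4 new=(23,3) → add node 8 parent=6 cost=23
15. q=(16,4) nearest=3 d=2 new=(16,4) → add node 9 parent=3 cost=16
16. q=(7,2) nearest=1 d=5 new=(7,2) → blocked by [7,12]×[0,2], reject
17. q=(21,15) nearest=3 d=9 new=(19,11) → add node 10 parent=3 cost=19
18. q=(11,13) nearest=2 d=5 new=(11,13) → blocked by [8,12]×[13,16], reject
19. q=(6,7) nearest=1 d=1 new=(6,7) → add node 11 parent=1 cost=6
20. q=(13,2) nearest=9 d=3 new=(13,2) → add node 12 parent=9 cost=19
21. q=(16,16) nearest=10 d=5 new=(16,16) → blocked by [16,20]×[12,15], reject
22. q=(23,2) nearest=8 d=1 new=(23,2) → add node 13 parent=8 cost=24
23. q=(19,14) nearest=10 d=3 new=(19,14) → blocked by [16,20]×[12,15], reject
24. q=(17,13) nearest=10 d=2 new=(17,13) → blocked by [16,20]×[12,15], reject
25. q=(4,9) nearest=4 d=1 new=(4,9) → add node 14 parent=4 cost=8; rewire 12→14 (17<19)
26. q=(2,9) nearest=4 d=1 new=(2,9) → add node 15 parent=4 cost=8
27. q=(10,16) nearest=14 d=7 new=(9,14) → blocked by [8,12]×[13,16], reject
28. q=(22,7) nearest=8 d=4 new=(22,7) → add node 16 parent=8 cost=27
29. q=(7,1) nearest=1 d=6 new=(7,2) → blocked by [7,12]×[0,2], reject
30. q=(17,15) nearest=10 d=4 new=(17,15) → blocked by [16,20]×[12,15], reject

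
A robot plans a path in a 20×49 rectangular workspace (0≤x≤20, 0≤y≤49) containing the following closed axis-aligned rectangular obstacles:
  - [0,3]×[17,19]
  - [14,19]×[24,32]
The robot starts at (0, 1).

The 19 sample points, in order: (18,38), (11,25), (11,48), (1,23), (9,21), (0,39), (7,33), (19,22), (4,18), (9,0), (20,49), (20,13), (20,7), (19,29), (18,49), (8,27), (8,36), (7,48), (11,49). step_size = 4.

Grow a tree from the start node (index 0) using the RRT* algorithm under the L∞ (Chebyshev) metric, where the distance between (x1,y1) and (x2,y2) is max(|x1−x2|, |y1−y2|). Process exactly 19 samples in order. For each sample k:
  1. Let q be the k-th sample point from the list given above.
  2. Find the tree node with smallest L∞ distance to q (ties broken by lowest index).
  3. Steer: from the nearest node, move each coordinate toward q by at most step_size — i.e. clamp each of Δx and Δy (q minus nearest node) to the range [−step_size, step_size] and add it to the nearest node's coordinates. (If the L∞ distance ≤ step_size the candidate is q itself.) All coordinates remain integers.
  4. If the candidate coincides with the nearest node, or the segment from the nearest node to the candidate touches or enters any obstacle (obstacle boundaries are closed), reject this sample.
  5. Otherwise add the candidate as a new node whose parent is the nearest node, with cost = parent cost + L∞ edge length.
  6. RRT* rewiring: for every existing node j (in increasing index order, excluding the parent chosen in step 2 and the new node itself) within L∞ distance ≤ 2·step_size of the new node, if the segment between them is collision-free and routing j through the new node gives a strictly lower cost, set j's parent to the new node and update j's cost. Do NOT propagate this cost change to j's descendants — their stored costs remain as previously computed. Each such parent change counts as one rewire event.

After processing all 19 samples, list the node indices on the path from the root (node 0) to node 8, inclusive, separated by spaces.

Path: 0 1 2 3 8

1. q=(18,38) nearest=0 d=37 new=(4,5) → add node 1 parent=0 cost=4
2. q=(11,25) nearest=1 d=20 new=(8,9) → add node 2 parent=1 cost=8
3. q=(11,48) nearest=2 d=39 new=(11,13) → add node 3 parent=2 cost=12
4. q=(1,23) nearest=3 d=10 new=(7,17) → add node 4 parent=3 cost=16
5. q=(9,21) nearest=4 d=4 new=(9,21) → add node 5 parent=4 cost=20
6. q=(0,39) nearest=5 d=18 new=(5,25) → add node 6 parent=5 cost=24
7. q=(7,33) nearest=6 d=8 new=(7,29) → add node 7 parent=6 cost=28
8. q=(19,22) nearest=3 d=9 new=(15,17) → add node 8 parent=3 cost=16
9. q=(4,18) nearest=4 d=3 new=(4,18) → add node 9 parent=4 cost=19
10. q=(9,0) nearest=1 d=5 new=(8,1) → add node 10 parent=1 cost=8
11. q=(20,49) nearest=7 d=20 new=(11,33) → add node 11 parent=7 cost=32
12. q=(20,13) nearest=8 d=5 new=(19,13) → add node 12 parent=8 cost=20
13. q=(20,7) nearest=12 d=6 new=(20,9) → add node 13 parent=12 cost=24
14. q=(19,29) nearest=11 d=8 new=(15,29) → blocked by [14,19]×[24,32], reject
15. q=(18,49) nearest=11 d=16 new=(15,37) → add node 14 parent=11 cost=36
16. q=(8,27) nearest=7 d=2 new=(8,27) → add node 15 parent=7 cost=30
17. q=(8,36) nearest=11 d=3 new=(8,36) → add node 16 parent=11 cost=35
18. q=(7,48) nearest=14 d=11 new=(11,41) → add node 17 parent=14 cost=40
19. q=(11,49) nearest=17 d=8 new=(11,45) → add node 18 parent=17 cost=44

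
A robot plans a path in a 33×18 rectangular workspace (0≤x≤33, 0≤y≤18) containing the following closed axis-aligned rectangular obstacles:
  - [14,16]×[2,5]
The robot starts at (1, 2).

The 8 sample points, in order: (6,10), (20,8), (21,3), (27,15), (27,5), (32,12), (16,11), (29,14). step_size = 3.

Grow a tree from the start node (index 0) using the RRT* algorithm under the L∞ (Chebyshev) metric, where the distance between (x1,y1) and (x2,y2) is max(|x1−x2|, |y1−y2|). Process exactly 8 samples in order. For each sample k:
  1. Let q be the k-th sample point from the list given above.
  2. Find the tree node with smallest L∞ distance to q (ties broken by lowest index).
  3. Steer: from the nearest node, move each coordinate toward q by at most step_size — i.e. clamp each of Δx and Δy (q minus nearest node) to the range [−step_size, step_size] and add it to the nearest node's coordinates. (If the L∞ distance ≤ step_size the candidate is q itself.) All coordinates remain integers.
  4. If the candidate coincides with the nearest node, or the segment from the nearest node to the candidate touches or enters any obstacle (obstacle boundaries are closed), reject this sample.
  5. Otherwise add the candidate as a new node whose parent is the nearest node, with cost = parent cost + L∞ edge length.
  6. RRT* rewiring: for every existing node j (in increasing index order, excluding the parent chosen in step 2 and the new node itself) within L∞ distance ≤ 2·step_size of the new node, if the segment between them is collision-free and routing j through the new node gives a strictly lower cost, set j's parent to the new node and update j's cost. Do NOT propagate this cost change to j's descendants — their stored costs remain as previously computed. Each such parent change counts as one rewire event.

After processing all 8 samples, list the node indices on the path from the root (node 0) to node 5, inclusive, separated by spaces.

1. q=(6,10) nearest=0 d=8 new=(4,5) → add node 1 parent=0 cost=3
2. q=(20,8) nearest=1 d=16 new=(7,8) → add node 2 parent=1 cost=6
3. q=(21,3) nearest=2 d=14 new=(10,5) → add node 3 parent=2 cost=9
4. q=(27,15) nearest=3 d=17 new=(13,8) → add node 4 parent=3 cost=12
5. q=(27,5) nearest=4 d=14 new=(16,5) → blocked by [14,16]×[2,5], reject
6. q=(32,12) nearest=4 d=19 new=(16,11) → add node 5 parent=4 cost=15
7. q=(16,11) nearest=5 d=0 → coincident, reject
8. q=(29,14) nearest=5 d=13 new=(19,14) → add node 6 parent=5 cost=18

Path: 0 1 2 3 4 5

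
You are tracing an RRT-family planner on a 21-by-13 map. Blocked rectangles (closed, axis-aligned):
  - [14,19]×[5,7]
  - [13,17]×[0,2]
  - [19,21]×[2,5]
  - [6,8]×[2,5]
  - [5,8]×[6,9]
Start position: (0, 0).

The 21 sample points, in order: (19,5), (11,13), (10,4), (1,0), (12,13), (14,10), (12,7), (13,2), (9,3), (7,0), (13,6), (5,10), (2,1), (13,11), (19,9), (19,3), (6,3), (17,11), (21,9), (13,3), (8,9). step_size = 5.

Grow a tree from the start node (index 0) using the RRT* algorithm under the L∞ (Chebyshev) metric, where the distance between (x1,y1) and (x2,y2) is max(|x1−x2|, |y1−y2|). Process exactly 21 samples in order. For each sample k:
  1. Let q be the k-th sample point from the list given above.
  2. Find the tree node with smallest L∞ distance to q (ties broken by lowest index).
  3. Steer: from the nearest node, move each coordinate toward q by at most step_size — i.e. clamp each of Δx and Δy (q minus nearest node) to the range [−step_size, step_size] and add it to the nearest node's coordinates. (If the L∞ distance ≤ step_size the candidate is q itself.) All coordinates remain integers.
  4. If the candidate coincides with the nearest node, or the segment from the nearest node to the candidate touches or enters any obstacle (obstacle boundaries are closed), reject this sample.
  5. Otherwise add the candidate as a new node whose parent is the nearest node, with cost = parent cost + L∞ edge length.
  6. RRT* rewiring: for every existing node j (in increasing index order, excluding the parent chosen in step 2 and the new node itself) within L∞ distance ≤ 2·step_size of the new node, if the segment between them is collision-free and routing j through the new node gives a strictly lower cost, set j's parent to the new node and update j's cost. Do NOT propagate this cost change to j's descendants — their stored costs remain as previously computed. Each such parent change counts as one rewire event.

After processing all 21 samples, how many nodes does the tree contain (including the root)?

Node count: 10

1. q=(19,5) nearest=0 d=19 new=(5,5) → add node 1 parent=0 cost=5
2. q=(11,13) nearest=1 d=8 new=(10,10) → blocked by [5,8]×[6,9], reject
3. q=(10,4) nearest=1 d=5 new=(10,4) → blocked by [6,8]×[2,5], reject
4. q=(1,0) nearest=0 d=1 new=(1,0) → add node 2 parent=0 cost=1
5. q=(12,13) nearest=1 d=8 new=(10,10) → blocked by [5,8]×[6,9], reject
6. q=(14,10) nearest=1 d=9 new=(10,10) → blocked by [5,8]×[6,9], reject
7. q=(12,7) nearest=1 d=7 new=(10,7) → blocked by [5,8]×[6,9], reject
8. q=(13,2) nearest=1 d=8 new=(10,2) → blocked by [6,8]×[2,5], reject
9. q=(9,3) nearest=1 d=4 new=(9,3) → blocked by [6,8]×[2,5], reject
10. q=(7,0) nearest=1 d=5 new=(7,0) → blocked by [6,8]×[2,5], reject
11. q=(13,6) nearest=1 d=8 new=(10,6) → add node 3 parent=1 cost=10
12. q=(5,10) nearest=1 d=5 new=(5,10) → blocked by [5,8]×[6,9], reject
13. q=(2,1) nearest=2 d=1 new=(2,1) → add node 4 parent=2 cost=2
14. q=(13,11) nearest=3 d=5 new=(13,11) → add node 5 parent=3 cost=15
15. q=(19,9) nearest=5 d=6 new=(18,9) → add node 6 parent=5 cost=20
16. q=(19,3) nearest=6 d=6 new=(19,4) → blocked by [14,19]×[5,7], reject
17. q=(6,3) nearest=1 d=2 new=(6,3) → blocked by [6,8]×[2,5], reject
18. q=(17,11) nearest=6 d=2 new=(17,11) → add node 7 parent=6 cost=22
19. q=(21,9) nearest=6 d=3 new=(21,9) → add node 8 parent=6 cost=23
20. q=(13,3) nearest=3 d=3 new=(13,3) → add node 9 parent=3 cost=13
21. q=(8,9) nearest=3 d=3 new=(8,9) → blocked by [5,8]×[6,9], reject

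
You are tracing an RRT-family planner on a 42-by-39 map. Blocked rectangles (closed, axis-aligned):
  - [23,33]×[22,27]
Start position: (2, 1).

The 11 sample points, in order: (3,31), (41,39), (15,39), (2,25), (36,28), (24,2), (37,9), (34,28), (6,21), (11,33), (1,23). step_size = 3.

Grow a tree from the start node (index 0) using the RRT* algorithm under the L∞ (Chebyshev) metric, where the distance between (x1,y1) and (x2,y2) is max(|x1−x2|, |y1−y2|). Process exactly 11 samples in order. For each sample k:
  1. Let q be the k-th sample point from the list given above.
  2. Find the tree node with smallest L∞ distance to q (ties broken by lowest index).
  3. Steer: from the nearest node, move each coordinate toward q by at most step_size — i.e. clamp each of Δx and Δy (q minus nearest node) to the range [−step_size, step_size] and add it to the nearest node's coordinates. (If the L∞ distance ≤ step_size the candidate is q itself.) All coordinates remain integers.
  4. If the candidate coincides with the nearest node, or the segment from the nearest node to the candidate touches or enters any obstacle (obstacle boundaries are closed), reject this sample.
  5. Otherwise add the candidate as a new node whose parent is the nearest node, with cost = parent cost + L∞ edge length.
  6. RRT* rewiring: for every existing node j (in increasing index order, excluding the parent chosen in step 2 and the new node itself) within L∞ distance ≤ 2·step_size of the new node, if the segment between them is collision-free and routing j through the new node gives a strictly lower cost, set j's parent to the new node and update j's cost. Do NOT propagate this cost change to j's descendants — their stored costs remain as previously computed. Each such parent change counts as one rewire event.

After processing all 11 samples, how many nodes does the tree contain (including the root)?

Node count: 12

1. q=(3,31) nearest=0 d=30 new=(3,4) → add node 1 parent=0 cost=3
2. q=(41,39) nearest=1 d=38 new=(6,7) → add node 2 parent=1 cost=6
3. q=(15,39) nearest=2 d=32 new=(9,10) → add node 3 parent=2 cost=9
4. q=(2,25) nearest=3 d=15 new=(6,13) → add node 4 parent=3 cost=12
5. q=(36,28) nearest=3 d=27 new=(12,13) → add node 5 parent=3 cost=12
6. q=(24,2) nearest=5 d=12 new=(15,10) → add node 6 parent=5 cost=15
7. q=(37,9) nearest=6 d=22 new=(18,9) → add node 7 parent=6 cost=18
8. q=(34,28) nearest=6 d=19 new=(18,13) → add node 8 parent=6 cost=18
9. q=(6,21) nearest=4 d=8 new=(6,16) → add node 9 parent=4 cost=15
10. q=(11,33) nearest=9 d=17 new=(9,19) → add node 10 parent=9 cost=18
11. q=(1,23) nearest=9 d=7 new=(3,19) → add node 11 parent=9 cost=18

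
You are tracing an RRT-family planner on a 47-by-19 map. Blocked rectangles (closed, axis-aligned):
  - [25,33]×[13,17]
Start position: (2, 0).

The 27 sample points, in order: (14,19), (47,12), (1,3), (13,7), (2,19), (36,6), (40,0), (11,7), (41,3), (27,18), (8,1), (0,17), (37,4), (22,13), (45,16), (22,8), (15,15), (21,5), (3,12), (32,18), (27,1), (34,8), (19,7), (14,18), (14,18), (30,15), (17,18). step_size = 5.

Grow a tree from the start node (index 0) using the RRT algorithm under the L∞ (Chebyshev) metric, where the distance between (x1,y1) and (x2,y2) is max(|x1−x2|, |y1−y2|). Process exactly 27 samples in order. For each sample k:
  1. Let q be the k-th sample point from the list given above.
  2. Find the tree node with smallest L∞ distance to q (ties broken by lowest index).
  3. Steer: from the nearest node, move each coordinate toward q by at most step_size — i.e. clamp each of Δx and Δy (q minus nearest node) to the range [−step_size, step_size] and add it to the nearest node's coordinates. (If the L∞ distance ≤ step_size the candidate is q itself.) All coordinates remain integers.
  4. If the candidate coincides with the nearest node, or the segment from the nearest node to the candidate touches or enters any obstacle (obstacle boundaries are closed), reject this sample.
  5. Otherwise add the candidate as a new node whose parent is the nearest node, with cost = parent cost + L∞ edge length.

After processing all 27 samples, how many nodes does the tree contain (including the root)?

1. q=(14,19) nearest=0 d=19 new=(7,5) → add node 1 parent=0 cost=5
2. q=(47,12) nearest=1 d=40 new=(12,10) → add node 2 parent=1 cost=10
3. q=(1,3) nearest=0 d=3 new=(1,3) → add node 3 parent=0 cost=3
4. q=(13,7) nearest=2 d=3 new=(13,7) → add node 4 parent=2 cost=13
5. q=(2,19) nearest=2 d=10 new=(7,15) → add node 5 parent=2 cost=15
6. q=(36,6) nearest=4 d=23 new=(18,6) → add node 6 parent=4 cost=18
7. q=(40,0) nearest=6 d=22 new=(23,1) → add node 7 parent=6 cost=23
8. q=(11,7) nearest=4 d=2 new=(11,7) → add node 8 parent=4 cost=15
9. q=(41,3) nearest=7 d=18 new=(28,3) → add node 9 parent=7 cost=28
10. q=(27,18) nearest=6 d=12 new=(23,11) → add node 10 parent=6 cost=23
11. q=(8,1) nearest=1 d=4 new=(8,1) → add node 11 parent=1 cost=9
12. q=(0,17) nearest=5 d=7 new=(2,17) → add node 12 parent=5 cost=20
13. q=(37,4) nearest=9 d=9 new=(33,4) → add node 13 parent=9 cost=33
14. q=(22,13) nearest=10 d=2 new=(22,13) → add node 14 parent=10 cost=25
15. q=(45,16) nearest=13 d=12 new=(38,9) → add node 15 parent=13 cost=38
16. q=(22,8) nearest=10 d=3 new=(22,8) → add node 16 parent=10 cost=26
17. q=(15,15) nearest=2 d=5 new=(15,15) → add node 17 parent=2 cost=15
18. q=(21,5) nearest=6 d=3 new=(21,5) → add node 18 parent=6 cost=21
19. q=(3,12) nearest=5 d=4 new=(3,12) → add node 19 parent=5 cost=19
20. q=(32,18) nearest=10 d=9 new=(28,16) → blocked by [25,33]×[13,17], reject
21. q=(27,1) nearest=9 d=2 new=(27,1) → add node 20 parent=9 cost=30
22. q=(34,8) nearest=13 d=4 new=(34,8) → add node 21 parent=13 cost=37
23. q=(19,7) nearest=6 d=1 new=(19,7) → add node 22 parent=6 cost=19
24. q=(14,18) nearest=17 d=3 new=(14,18) → add node 23 parent=17 cost=18
25. q=(14,18) nearest=23 d=0 → coincident, reject
26. q=(30,15) nearest=10 d=7 new=(28,15) → blocked by [25,33]×[13,17], reject
27. q=(17,18) nearest=17 d=3 new=(17,18) → add node 24 parent=17 cost=18

Node count: 25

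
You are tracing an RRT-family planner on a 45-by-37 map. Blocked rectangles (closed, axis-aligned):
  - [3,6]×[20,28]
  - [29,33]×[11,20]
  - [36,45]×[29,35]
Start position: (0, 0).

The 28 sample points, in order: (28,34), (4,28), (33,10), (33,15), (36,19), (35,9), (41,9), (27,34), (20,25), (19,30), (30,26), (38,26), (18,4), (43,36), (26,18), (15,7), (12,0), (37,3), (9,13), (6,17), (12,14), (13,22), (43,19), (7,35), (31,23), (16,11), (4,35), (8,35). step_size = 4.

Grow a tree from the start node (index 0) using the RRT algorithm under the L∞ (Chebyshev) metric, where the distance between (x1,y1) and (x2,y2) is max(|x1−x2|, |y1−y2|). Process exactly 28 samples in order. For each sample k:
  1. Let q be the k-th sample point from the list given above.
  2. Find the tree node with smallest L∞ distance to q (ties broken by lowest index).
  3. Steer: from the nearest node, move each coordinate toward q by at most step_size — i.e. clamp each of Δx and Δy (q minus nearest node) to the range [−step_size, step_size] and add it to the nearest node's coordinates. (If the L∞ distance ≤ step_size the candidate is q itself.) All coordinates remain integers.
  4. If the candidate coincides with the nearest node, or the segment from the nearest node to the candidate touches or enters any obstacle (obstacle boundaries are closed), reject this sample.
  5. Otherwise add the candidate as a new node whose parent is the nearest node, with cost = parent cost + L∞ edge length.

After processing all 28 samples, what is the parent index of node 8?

Parent of node 8: 5

1. q=(28,34) nearest=0 d=34 new=(4,4) → add node 1 parent=0 cost=4
2. q=(4,28) nearest=1 d=24 new=(4,8) → add node 2 parent=1 cost=8
3. q=(33,10) nearest=1 d=29 new=(8,8) → add node 3 parent=1 cost=8
4. q=(33,15) nearest=3 d=25 new=(12,12) → add node 4 parent=3 cost=12
5. q=(36,19) nearest=4 d=24 new=(16,16) → add node 5 parent=4 cost=16
6. q=(35,9) nearest=5 d=19 new=(20,12) → add node 6 parent=5 cost=20
7. q=(41,9) nearest=6 d=21 new=(24,9) → add node 7 parent=6 cost=24
8. q=(27,34) nearest=5 d=18 new=(20,20) → add node 8 parent=5 cost=20
9. q=(20,25) nearest=8 d=5 new=(20,24) → add node 9 parent=8 cost=24
10. q=(19,30) nearest=9 d=6 new=(19,28) → add node 10 parent=9 cost=28
11. q=(30,26) nearest=8 d=10 new=(24,24) → add node 11 parent=8 cost=24
12. q=(38,26) nearest=11 d=14 new=(28,26) → add node 12 parent=11 cost=28
13. q=(18,4) nearest=7 d=6 new=(20,5) → add node 13 parent=7 cost=28
14. q=(43,36) nearest=12 d=15 new=(32,30) → add node 14 parent=12 cost=32
15. q=(26,18) nearest=6 d=6 new=(24,16) → add node 15 parent=6 cost=24
16. q=(15,7) nearest=4 d=5 new=(15,8) → add node 16 parent=4 cost=16
17. q=(12,0) nearest=1 d=8 new=(8,0) → add node 17 parent=1 cost=8
18. q=(37,3) nearest=7 d=13 new=(28,5) → add node 18 parent=7 cost=28
19. q=(9,13) nearest=4 d=3 new=(9,13) → add node 19 parent=4 cost=15
20. q=(6,17) nearest=19 d=4 new=(6,17) → add node 20 parent=19 cost=19
21. q=(12,14) nearest=4 d=2 new=(12,14) → add node 21 parent=4 cost=14
22. q=(13,22) nearest=5 d=6 new=(13,20) → add node 22 parent=5 cost=20
23. q=(43,19) nearest=14 d=11 new=(36,26) → add node 23 parent=14 cost=36
24. q=(7,35) nearest=10 d=12 new=(15,32) → add node 24 parent=10 cost=32
25. q=(31,23) nearest=12 d=3 new=(31,23) → add node 25 parent=12 cost=31
26. q=(16,11) nearest=16 d=3 new=(16,11) → add node 26 parent=16 cost=19
27. q=(4,35) nearest=24 d=11 new=(11,35) → add node 27 parent=24 cost=36
28. q=(8,35) nearest=27 d=3 new=(8,35) → add node 28 parent=27 cost=39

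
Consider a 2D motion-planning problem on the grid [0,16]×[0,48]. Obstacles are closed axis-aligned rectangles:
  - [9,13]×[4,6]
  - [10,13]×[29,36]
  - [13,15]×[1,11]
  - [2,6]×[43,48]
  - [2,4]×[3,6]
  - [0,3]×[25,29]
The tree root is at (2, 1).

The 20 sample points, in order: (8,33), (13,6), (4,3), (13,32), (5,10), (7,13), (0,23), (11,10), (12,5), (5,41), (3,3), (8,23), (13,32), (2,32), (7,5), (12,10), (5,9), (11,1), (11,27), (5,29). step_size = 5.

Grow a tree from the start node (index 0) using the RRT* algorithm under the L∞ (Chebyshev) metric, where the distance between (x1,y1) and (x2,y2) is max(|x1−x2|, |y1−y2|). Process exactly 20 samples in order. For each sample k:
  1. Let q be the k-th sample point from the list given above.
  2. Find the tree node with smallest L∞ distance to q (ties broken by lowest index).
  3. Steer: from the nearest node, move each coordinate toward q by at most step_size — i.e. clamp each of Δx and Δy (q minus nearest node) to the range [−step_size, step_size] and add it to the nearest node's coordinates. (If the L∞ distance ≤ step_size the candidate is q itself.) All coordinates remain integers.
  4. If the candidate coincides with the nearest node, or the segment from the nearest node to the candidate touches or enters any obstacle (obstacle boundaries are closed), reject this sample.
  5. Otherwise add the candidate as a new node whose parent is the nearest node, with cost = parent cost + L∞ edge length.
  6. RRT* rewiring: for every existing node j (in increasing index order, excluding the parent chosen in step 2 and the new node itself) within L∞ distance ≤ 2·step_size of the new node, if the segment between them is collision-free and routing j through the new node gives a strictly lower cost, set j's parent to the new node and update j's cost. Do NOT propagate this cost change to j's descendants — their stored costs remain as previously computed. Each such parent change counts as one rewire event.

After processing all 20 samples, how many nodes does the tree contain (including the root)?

1. q=(8,33) nearest=0 d=32 new=(7,6) → blocked by [2,4]×[3,6], reject
2. q=(13,6) nearest=0 d=11 new=(7,6) → blocked by [2,4]×[3,6], reject
3. q=(4,3) nearest=0 d=2 new=(4,3) → blocked by [2,4]×[3,6], reject
4. q=(13,32) nearest=0 d=31 new=(7,6) → blocked by [2,4]×[3,6], reject
5. q=(5,10) nearest=0 d=9 new=(5,6) → blocked by [2,4]×[3,6], reject
6. q=(7,13) nearest=0 d=12 new=(7,6) → blocked by [2,4]×[3,6], reject
7. q=(0,23) nearest=0 d=22 new=(0,6) → add node 1 parent=0 cost=5
8. q=(11,10) nearest=0 d=9 new=(7,6) → blocked by [2,4]×[3,6], reject
9. q=(12,5) nearest=0 d=10 new=(7,5) → add node 2 parent=0 cost=5
10. q=(5,41) nearest=1 d=35 new=(5,11) → add node 3 parent=1 cost=10
11. q=(3,3) nearest=0 d=2 new=(3,3) → blocked by [2,4]×[3,6], reject
12. q=(8,23) nearest=3 d=12 new=(8,16) → add node 4 parent=3 cost=15
13. q=(13,32) nearest=4 d=16 new=(13,21) → add node 5 parent=4 cost=20
14. q=(2,32) nearest=5 d=11 new=(8,26) → add node 6 parent=5 cost=25
15. q=(7,5) nearest=2 d=0 → coincident, reject
16. q=(12,10) nearest=2 d=5 new=(12,10) → add node 7 parent=2 cost=10
17. q=(5,9) nearest=3 d=2 new=(5,9) → add node 8 parent=3 cost=12
18. q=(11,1) nearest=2 d=4 new=(11,1) → add node 9 parent=2 cost=9
19. q=(11,27) nearest=6 d=3 new=(11,27) → add node 10 parent=6 cost=28
20. q=(5,29) nearest=6 d=3 new=(5,29) → add node 11 parent=6 cost=28

Node count: 12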